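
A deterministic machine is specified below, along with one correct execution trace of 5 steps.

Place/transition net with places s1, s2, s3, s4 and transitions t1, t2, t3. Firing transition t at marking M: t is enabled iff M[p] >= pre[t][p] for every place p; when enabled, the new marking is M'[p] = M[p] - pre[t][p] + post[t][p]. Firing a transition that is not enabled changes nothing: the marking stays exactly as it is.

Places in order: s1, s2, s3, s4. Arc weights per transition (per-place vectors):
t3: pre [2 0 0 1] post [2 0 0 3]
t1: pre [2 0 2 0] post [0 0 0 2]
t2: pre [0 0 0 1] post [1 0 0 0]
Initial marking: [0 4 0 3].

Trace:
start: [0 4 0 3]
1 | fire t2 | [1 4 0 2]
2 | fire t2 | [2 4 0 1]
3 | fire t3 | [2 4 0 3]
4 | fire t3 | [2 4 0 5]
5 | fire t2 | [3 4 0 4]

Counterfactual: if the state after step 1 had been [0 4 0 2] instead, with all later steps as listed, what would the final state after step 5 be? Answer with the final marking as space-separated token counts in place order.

2 4 0 0

state after step 1 := [0 4 0 2]
2 | fire t2 | [1 4 0 1]
3 | fire t3 | [1 4 0 1]
4 | fire t3 | [1 4 0 1]
5 | fire t2 | [2 4 0 0]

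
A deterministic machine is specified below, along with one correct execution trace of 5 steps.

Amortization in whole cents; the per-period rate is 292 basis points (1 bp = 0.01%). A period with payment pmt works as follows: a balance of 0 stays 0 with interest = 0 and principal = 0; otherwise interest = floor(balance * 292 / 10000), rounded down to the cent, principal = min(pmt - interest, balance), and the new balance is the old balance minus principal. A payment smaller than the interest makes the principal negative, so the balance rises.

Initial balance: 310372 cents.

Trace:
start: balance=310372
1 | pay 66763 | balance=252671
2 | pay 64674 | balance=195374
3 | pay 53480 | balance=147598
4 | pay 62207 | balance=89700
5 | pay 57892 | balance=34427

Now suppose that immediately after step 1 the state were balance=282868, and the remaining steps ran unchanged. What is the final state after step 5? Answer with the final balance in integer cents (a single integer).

state after step 1 := balance=282868
2 | pay 64674 | balance=226453
3 | pay 53480 | balance=179585
4 | pay 62207 | balance=122621
5 | pay 57892 | balance=68309

68309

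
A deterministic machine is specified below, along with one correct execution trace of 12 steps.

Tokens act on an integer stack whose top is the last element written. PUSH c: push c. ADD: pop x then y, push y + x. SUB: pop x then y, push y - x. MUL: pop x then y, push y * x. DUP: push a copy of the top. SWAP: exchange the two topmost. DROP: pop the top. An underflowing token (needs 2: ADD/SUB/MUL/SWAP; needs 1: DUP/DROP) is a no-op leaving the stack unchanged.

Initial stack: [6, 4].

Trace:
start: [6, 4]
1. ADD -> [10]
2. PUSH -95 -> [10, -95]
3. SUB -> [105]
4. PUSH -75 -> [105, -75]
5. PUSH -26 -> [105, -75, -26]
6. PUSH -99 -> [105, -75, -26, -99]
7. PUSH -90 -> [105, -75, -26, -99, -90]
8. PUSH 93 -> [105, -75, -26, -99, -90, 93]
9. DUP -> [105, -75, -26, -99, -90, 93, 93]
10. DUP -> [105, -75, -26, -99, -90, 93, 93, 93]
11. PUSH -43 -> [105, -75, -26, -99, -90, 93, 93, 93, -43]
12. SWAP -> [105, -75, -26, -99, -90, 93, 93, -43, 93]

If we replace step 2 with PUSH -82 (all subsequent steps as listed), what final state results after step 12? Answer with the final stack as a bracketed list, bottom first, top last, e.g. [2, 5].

[92, -75, -26, -99, -90, 93, 93, -43, 93]

(re-executing from step 2 with the substitution; state before step 2: [10])
2. PUSH -82 -> [10, -82]
3. SUB -> [92]
4. PUSH -75 -> [92, -75]
5. PUSH -26 -> [92, -75, -26]
6. PUSH -99 -> [92, -75, -26, -99]
7. PUSH -90 -> [92, -75, -26, -99, -90]
8. PUSH 93 -> [92, -75, -26, -99, -90, 93]
9. DUP -> [92, -75, -26, -99, -90, 93, 93]
10. DUP -> [92, -75, -26, -99, -90, 93, 93, 93]
11. PUSH -43 -> [92, -75, -26, -99, -90, 93, 93, 93, -43]
12. SWAP -> [92, -75, -26, -99, -90, 93, 93, -43, 93]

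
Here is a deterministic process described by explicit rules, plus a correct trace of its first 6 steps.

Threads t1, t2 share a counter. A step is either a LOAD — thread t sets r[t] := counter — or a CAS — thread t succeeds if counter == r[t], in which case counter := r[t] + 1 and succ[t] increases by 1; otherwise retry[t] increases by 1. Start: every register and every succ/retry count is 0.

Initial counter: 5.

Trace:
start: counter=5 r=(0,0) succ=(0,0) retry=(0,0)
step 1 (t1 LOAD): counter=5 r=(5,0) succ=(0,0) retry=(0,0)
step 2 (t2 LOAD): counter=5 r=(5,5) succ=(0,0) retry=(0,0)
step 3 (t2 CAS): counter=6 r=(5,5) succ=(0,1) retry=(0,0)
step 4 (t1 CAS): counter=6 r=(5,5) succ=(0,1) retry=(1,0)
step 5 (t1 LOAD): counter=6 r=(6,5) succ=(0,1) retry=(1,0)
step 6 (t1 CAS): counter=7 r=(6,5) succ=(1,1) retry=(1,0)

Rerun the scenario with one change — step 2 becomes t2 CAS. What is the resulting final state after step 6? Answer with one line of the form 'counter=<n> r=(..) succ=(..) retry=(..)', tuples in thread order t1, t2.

(re-executing from step 2 with the substitution; state before step 2: counter=5 r=(5,0) succ=(0,0) retry=(0,0))
step 2 (t2 CAS): counter=5 r=(5,0) succ=(0,0) retry=(0,1)
step 3 (t2 CAS): counter=5 r=(5,0) succ=(0,0) retry=(0,2)
step 4 (t1 CAS): counter=6 r=(5,0) succ=(1,0) retry=(0,2)
step 5 (t1 LOAD): counter=6 r=(6,0) succ=(1,0) retry=(0,2)
step 6 (t1 CAS): counter=7 r=(6,0) succ=(2,0) retry=(0,2)

counter=7 r=(6,0) succ=(2,0) retry=(0,2)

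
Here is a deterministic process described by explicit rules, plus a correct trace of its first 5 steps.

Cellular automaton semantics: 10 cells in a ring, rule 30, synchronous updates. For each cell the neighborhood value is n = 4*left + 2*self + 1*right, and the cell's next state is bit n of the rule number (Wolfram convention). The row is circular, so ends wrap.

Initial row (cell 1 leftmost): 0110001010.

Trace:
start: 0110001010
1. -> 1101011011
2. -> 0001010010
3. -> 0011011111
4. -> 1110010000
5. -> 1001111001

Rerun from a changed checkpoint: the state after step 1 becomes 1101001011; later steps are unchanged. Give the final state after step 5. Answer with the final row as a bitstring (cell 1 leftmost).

state after step 1 := 1101001011
2. -> 0001111010
3. -> 0011000011
4. -> 1110100110
5. -> 1000111100

1000111100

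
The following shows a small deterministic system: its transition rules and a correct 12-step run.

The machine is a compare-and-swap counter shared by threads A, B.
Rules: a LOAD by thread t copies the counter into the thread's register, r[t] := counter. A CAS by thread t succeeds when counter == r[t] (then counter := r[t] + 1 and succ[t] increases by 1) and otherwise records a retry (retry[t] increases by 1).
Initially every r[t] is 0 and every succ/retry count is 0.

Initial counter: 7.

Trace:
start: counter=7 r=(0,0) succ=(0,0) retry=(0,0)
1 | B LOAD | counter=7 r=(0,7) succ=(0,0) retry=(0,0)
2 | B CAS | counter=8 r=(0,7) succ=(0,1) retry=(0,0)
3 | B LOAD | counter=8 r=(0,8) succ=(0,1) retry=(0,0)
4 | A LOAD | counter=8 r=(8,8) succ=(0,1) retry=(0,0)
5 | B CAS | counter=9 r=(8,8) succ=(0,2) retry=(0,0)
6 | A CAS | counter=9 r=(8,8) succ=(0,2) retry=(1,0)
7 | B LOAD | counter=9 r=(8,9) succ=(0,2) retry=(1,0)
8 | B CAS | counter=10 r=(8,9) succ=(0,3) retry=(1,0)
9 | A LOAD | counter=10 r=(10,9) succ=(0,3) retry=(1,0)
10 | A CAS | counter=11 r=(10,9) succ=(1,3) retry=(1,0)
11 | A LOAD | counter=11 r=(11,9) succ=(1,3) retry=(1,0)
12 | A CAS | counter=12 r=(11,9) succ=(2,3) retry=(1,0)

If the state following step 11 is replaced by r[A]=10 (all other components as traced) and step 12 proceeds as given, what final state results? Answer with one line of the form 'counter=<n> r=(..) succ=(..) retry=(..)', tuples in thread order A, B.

counter=11 r=(10,9) succ=(1,3) retry=(2,0)

state after step 11 := counter=11 r=(10,9) succ=(1,3) retry=(1,0)
12 | A CAS | counter=11 r=(10,9) succ=(1,3) retry=(2,0)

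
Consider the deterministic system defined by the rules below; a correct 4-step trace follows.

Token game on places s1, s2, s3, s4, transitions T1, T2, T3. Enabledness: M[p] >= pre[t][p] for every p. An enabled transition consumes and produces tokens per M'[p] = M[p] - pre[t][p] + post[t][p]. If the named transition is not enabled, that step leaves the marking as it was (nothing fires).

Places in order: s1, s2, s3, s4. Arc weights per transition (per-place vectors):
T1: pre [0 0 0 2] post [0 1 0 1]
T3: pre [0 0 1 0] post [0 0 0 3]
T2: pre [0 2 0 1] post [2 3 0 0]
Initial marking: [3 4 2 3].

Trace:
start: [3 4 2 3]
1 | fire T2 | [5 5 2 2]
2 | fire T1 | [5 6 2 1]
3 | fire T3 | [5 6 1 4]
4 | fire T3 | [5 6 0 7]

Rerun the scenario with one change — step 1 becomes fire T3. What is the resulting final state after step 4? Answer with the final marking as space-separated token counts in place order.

(re-executing from step 1 with the substitution; state before step 1: [3 4 2 3])
1 | fire T3 | [3 4 1 6]
2 | fire T1 | [3 5 1 5]
3 | fire T3 | [3 5 0 8]
4 | fire T3 | [3 5 0 8]

3 5 0 8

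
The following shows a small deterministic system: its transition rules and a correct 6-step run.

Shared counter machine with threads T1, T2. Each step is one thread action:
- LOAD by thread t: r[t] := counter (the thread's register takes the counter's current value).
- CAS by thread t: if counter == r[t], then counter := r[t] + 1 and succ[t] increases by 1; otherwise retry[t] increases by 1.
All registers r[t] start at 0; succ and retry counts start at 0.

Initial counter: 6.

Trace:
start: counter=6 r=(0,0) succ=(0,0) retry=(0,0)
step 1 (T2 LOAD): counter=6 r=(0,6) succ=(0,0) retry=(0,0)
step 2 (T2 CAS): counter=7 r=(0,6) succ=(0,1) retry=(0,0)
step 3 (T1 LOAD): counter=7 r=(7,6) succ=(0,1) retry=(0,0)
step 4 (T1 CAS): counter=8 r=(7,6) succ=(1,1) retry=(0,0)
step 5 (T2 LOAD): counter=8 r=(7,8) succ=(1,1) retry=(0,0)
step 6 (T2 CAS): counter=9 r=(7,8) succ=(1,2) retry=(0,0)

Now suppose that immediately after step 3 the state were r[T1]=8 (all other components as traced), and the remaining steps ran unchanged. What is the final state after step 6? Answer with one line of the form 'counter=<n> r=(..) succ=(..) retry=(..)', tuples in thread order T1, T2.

counter=8 r=(8,7) succ=(0,2) retry=(1,0)

state after step 3 := counter=7 r=(8,6) succ=(0,1) retry=(0,0)
step 4 (T1 CAS): counter=7 r=(8,6) succ=(0,1) retry=(1,0)
step 5 (T2 LOAD): counter=7 r=(8,7) succ=(0,1) retry=(1,0)
step 6 (T2 CAS): counter=8 r=(8,7) succ=(0,2) retry=(1,0)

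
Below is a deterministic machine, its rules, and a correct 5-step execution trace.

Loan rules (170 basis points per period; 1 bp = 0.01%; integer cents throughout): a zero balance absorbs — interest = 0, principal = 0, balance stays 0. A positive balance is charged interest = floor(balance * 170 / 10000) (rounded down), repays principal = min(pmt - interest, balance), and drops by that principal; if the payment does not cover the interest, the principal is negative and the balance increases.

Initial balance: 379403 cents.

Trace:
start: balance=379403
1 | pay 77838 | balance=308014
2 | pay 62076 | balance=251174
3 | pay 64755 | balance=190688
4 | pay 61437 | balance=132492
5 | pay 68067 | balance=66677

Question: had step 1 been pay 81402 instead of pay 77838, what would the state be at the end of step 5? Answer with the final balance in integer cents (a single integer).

(re-executing from step 1 with the substitution; state before step 1: balance=379403)
1 | pay 81402 | balance=304450
2 | pay 62076 | balance=247549
3 | pay 64755 | balance=187002
4 | pay 61437 | balance=128744
5 | pay 68067 | balance=62865

62865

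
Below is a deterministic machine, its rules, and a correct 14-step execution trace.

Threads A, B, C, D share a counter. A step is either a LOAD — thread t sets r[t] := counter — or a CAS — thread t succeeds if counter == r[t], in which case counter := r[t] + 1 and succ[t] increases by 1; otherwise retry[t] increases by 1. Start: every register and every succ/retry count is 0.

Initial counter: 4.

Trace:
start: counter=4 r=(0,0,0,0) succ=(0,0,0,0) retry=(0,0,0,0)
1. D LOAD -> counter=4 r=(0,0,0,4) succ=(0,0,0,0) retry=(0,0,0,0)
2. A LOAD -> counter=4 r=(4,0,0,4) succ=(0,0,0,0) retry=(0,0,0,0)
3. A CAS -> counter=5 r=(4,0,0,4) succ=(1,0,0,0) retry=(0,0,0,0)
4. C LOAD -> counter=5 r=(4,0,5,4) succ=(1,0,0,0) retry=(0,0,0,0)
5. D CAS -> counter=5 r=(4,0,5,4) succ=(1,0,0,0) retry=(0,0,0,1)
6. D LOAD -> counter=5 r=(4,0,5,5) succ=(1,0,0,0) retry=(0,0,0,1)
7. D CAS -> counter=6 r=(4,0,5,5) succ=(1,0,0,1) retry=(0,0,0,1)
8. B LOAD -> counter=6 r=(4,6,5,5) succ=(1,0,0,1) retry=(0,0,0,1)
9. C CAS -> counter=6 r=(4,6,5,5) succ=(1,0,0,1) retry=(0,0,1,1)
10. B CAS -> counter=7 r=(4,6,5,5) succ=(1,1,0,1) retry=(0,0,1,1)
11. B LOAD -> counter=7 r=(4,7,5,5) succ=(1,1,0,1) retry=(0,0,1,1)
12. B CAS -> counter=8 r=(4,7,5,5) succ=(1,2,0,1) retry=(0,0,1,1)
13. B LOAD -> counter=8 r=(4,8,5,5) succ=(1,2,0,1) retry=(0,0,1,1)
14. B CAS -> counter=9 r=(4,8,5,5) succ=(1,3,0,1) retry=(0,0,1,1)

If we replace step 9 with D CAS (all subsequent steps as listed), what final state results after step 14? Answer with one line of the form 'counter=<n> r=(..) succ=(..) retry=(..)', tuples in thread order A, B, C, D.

counter=9 r=(4,8,5,5) succ=(1,3,0,1) retry=(0,0,0,2)

(re-executing from step 9 with the substitution; state before step 9: counter=6 r=(4,6,5,5) succ=(1,0,0,1) retry=(0,0,0,1))
9. D CAS -> counter=6 r=(4,6,5,5) succ=(1,0,0,1) retry=(0,0,0,2)
10. B CAS -> counter=7 r=(4,6,5,5) succ=(1,1,0,1) retry=(0,0,0,2)
11. B LOAD -> counter=7 r=(4,7,5,5) succ=(1,1,0,1) retry=(0,0,0,2)
12. B CAS -> counter=8 r=(4,7,5,5) succ=(1,2,0,1) retry=(0,0,0,2)
13. B LOAD -> counter=8 r=(4,8,5,5) succ=(1,2,0,1) retry=(0,0,0,2)
14. B CAS -> counter=9 r=(4,8,5,5) succ=(1,3,0,1) retry=(0,0,0,2)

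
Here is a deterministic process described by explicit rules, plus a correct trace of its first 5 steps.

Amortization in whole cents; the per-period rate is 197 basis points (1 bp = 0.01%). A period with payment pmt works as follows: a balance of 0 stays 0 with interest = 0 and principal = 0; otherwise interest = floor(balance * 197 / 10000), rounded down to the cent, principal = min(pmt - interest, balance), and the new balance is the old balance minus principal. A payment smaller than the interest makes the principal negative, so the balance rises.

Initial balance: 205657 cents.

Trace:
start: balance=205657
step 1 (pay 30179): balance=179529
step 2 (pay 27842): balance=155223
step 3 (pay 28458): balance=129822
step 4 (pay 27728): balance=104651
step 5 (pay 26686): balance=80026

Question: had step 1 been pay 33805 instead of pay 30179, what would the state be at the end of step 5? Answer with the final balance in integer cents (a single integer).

76107

(re-executing from step 1 with the substitution; state before step 1: balance=205657)
step 1 (pay 33805): balance=175903
step 2 (pay 27842): balance=151526
step 3 (pay 28458): balance=126053
step 4 (pay 27728): balance=100808
step 5 (pay 26686): balance=76107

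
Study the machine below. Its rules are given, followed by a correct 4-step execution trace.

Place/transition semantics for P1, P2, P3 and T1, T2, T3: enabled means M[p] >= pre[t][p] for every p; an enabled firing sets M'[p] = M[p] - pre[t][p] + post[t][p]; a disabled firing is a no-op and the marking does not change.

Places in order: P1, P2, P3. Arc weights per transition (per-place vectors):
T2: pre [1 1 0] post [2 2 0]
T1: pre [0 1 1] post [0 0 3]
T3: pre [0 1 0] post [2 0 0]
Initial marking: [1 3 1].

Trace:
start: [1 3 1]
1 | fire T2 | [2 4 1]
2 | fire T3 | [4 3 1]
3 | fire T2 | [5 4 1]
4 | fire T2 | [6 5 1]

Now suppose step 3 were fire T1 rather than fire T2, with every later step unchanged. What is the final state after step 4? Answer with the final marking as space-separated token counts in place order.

5 3 3

(re-executing from step 3 with the substitution; state before step 3: [4 3 1])
3 | fire T1 | [4 2 3]
4 | fire T2 | [5 3 3]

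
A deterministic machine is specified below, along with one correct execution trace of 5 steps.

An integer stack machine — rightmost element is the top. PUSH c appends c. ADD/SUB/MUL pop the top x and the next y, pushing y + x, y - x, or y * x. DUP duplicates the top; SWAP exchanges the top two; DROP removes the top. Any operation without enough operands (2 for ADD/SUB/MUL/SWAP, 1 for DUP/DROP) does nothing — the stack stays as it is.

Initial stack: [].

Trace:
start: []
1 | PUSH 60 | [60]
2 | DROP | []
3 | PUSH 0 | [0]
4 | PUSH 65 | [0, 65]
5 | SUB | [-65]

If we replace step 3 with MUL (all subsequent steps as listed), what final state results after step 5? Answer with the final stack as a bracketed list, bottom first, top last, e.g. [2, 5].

[65]

(re-executing from step 3 with the substitution; state before step 3: [])
3 | MUL | []
4 | PUSH 65 | [65]
5 | SUB | [65]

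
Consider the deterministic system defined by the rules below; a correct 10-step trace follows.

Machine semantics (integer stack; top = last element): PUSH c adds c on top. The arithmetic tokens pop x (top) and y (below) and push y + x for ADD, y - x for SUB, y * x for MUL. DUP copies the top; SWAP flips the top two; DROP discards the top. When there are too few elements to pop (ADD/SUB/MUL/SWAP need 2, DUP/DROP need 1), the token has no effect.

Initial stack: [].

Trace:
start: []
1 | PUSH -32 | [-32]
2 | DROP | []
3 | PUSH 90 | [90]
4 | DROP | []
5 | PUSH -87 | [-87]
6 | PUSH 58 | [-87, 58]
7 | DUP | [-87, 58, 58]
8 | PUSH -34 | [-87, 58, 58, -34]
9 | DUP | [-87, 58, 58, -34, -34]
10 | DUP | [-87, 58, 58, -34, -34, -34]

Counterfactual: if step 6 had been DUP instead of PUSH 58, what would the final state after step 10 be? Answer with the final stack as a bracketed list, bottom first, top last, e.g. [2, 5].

[-87, -87, -87, -34, -34, -34]

(re-executing from step 6 with the substitution; state before step 6: [-87])
6 | DUP | [-87, -87]
7 | DUP | [-87, -87, -87]
8 | PUSH -34 | [-87, -87, -87, -34]
9 | DUP | [-87, -87, -87, -34, -34]
10 | DUP | [-87, -87, -87, -34, -34, -34]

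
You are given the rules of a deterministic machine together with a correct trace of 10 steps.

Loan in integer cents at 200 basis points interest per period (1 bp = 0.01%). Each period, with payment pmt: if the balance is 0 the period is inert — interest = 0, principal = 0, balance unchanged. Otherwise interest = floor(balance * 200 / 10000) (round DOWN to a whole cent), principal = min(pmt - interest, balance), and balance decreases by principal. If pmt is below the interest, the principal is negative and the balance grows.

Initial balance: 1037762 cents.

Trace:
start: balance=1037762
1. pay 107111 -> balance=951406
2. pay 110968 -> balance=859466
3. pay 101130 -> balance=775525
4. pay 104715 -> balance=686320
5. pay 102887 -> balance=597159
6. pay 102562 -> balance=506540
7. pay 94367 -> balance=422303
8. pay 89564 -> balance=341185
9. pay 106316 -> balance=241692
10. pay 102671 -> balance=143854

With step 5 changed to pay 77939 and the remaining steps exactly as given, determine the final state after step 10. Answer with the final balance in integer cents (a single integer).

(re-executing from step 5 with the substitution; state before step 5: balance=686320)
5. pay 77939 -> balance=622107
6. pay 102562 -> balance=531987
7. pay 94367 -> balance=448259
8. pay 89564 -> balance=367660
9. pay 106316 -> balance=268697
10. pay 102671 -> balance=171399

171399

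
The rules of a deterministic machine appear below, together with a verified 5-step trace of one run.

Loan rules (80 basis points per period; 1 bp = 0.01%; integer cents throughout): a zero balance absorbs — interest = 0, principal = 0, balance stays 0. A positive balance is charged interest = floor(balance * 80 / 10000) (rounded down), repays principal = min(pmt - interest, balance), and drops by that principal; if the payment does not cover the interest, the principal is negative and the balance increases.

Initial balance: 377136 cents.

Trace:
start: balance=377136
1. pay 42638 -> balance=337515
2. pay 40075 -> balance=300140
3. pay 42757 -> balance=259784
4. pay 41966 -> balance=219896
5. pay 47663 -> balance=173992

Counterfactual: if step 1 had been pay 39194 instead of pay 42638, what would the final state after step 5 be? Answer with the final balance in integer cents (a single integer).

(re-executing from step 1 with the substitution; state before step 1: balance=377136)
1. pay 39194 -> balance=340959
2. pay 40075 -> balance=303611
3. pay 42757 -> balance=263282
4. pay 41966 -> balance=223422
5. pay 47663 -> balance=177546

177546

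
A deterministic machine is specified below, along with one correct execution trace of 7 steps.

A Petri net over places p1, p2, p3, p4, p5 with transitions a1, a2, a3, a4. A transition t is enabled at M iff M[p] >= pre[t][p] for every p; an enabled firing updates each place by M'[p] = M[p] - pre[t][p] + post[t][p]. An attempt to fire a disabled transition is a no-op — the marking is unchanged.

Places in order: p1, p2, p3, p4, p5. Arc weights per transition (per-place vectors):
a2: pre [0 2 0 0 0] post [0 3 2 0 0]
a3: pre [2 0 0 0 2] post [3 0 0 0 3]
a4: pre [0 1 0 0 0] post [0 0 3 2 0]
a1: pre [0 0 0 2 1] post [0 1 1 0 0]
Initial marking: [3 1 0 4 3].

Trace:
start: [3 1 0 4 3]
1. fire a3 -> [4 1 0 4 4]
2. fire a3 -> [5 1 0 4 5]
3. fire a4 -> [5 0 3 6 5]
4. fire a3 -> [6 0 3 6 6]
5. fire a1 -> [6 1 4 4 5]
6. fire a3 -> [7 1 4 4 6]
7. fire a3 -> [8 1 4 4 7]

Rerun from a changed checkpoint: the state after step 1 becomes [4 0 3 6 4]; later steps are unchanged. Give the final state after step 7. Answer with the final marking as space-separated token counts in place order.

state after step 1 := [4 0 3 6 4]
2. fire a3 -> [5 0 3 6 5]
3. fire a4 -> [5 0 3 6 5]
4. fire a3 -> [6 0 3 6 6]
5. fire a1 -> [6 1 4 4 5]
6. fire a3 -> [7 1 4 4 6]
7. fire a3 -> [8 1 4 4 7]

8 1 4 4 7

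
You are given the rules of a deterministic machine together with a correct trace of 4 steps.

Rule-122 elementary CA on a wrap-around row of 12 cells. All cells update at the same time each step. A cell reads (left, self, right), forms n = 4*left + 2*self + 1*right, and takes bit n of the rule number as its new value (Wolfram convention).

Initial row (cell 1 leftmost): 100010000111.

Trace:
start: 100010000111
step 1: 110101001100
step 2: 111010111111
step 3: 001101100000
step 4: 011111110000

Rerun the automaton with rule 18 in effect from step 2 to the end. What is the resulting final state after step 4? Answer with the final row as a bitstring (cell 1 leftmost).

(re-executing steps 2..4 under rule 18; state before step 2: 110101001100)
step 2: 000000110011
step 3: 100001001100
step 4: 010010110011

010010110011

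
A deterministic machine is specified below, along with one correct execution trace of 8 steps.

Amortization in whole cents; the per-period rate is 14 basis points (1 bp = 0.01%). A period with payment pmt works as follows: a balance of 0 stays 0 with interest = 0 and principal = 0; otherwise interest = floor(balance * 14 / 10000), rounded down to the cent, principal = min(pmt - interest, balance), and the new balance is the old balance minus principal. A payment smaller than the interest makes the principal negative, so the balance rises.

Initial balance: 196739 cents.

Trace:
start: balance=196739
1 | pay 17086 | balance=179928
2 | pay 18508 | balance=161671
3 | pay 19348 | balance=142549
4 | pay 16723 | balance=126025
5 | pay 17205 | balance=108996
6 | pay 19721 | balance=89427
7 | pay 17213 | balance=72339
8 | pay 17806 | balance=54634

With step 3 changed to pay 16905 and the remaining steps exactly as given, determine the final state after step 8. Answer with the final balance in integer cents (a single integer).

(re-executing from step 3 with the substitution; state before step 3: balance=161671)
3 | pay 16905 | balance=144992
4 | pay 16723 | balance=128471
5 | pay 17205 | balance=111445
6 | pay 19721 | balance=91880
7 | pay 17213 | balance=74795
8 | pay 17806 | balance=57093

57093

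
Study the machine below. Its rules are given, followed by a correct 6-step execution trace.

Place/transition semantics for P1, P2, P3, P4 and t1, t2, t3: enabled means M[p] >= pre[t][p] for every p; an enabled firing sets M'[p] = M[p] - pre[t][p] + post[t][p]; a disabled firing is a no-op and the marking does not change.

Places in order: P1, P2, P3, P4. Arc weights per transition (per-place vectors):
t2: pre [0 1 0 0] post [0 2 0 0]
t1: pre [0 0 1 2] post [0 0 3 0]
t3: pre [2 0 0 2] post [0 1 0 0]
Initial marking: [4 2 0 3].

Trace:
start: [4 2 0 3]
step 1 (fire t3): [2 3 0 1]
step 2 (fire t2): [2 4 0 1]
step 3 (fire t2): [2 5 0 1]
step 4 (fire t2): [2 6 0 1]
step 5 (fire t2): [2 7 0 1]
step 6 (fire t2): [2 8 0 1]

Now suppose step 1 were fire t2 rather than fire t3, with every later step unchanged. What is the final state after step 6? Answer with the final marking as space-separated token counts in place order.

4 8 0 3

(re-executing from step 1 with the substitution; state before step 1: [4 2 0 3])
step 1 (fire t2): [4 3 0 3]
step 2 (fire t2): [4 4 0 3]
step 3 (fire t2): [4 5 0 3]
step 4 (fire t2): [4 6 0 3]
step 5 (fire t2): [4 7 0 3]
step 6 (fire t2): [4 8 0 3]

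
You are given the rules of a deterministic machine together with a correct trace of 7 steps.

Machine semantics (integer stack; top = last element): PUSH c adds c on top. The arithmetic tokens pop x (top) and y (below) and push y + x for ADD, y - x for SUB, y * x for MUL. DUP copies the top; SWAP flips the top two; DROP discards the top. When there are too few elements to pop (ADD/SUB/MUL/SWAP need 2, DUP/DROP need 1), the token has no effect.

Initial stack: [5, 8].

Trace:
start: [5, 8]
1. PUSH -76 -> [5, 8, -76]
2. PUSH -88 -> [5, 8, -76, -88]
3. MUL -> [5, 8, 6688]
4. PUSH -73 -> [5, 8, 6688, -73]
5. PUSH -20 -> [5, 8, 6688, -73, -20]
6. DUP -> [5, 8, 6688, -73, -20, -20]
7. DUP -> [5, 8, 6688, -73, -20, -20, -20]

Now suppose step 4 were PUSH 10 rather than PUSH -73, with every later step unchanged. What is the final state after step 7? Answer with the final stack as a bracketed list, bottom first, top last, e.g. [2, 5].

[5, 8, 6688, 10, -20, -20, -20]

(re-executing from step 4 with the substitution; state before step 4: [5, 8, 6688])
4. PUSH 10 -> [5, 8, 6688, 10]
5. PUSH -20 -> [5, 8, 6688, 10, -20]
6. DUP -> [5, 8, 6688, 10, -20, -20]
7. DUP -> [5, 8, 6688, 10, -20, -20, -20]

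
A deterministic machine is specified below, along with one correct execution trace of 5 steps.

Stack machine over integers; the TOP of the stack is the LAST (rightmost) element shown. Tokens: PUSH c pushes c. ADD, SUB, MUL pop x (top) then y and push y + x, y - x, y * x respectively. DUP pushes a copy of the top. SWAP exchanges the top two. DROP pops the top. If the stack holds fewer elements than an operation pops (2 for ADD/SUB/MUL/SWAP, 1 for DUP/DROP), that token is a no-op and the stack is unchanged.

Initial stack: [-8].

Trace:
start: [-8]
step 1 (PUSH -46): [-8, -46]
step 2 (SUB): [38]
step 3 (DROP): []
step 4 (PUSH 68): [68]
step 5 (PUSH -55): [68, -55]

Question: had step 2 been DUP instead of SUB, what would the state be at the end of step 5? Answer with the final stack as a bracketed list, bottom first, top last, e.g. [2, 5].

[-8, -46, 68, -55]

(re-executing from step 2 with the substitution; state before step 2: [-8, -46])
step 2 (DUP): [-8, -46, -46]
step 3 (DROP): [-8, -46]
step 4 (PUSH 68): [-8, -46, 68]
step 5 (PUSH -55): [-8, -46, 68, -55]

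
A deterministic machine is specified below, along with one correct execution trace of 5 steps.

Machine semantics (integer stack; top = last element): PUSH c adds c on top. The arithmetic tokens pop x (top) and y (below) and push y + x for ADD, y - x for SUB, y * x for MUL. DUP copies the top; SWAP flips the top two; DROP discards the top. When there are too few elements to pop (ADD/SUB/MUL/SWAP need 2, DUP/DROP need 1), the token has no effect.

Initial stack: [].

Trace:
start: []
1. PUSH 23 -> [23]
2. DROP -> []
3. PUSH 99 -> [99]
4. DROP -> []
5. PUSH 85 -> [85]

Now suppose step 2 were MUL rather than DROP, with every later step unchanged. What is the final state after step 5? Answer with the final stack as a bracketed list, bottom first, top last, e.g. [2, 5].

[23, 85]

(re-executing from step 2 with the substitution; state before step 2: [23])
2. MUL -> [23]
3. PUSH 99 -> [23, 99]
4. DROP -> [23]
5. PUSH 85 -> [23, 85]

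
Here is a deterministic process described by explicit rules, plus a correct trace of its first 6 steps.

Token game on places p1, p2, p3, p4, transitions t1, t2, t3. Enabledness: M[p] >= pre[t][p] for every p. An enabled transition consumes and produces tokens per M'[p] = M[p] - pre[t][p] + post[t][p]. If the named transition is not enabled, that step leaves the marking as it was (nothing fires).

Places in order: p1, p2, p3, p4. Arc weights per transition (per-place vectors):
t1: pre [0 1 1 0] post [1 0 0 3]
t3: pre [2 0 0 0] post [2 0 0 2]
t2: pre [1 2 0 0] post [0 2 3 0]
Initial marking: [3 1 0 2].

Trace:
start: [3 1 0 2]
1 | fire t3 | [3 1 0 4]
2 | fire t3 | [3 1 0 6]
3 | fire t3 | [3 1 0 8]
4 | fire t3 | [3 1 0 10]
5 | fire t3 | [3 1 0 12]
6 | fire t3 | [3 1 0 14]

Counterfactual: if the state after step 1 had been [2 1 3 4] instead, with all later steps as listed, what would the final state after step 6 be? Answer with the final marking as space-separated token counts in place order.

state after step 1 := [2 1 3 4]
2 | fire t3 | [2 1 3 6]
3 | fire t3 | [2 1 3 8]
4 | fire t3 | [2 1 3 10]
5 | fire t3 | [2 1 3 12]
6 | fire t3 | [2 1 3 14]

2 1 3 14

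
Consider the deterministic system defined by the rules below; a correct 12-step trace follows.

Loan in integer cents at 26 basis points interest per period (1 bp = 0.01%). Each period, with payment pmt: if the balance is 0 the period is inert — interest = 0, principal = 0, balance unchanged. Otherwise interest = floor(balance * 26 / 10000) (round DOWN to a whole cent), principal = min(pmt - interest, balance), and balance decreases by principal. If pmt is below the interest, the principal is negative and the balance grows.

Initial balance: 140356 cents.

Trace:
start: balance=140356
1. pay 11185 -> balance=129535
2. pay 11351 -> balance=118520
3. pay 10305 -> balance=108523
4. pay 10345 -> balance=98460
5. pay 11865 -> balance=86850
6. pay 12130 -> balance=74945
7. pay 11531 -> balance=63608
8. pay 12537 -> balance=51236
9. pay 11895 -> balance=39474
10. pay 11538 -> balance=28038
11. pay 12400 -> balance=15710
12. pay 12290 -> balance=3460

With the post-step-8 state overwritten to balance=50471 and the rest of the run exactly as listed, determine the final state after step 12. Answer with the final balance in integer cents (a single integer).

state after step 8 := balance=50471
9. pay 11895 -> balance=38707
10. pay 11538 -> balance=27269
11. pay 12400 -> balance=14939
12. pay 12290 -> balance=2687

2687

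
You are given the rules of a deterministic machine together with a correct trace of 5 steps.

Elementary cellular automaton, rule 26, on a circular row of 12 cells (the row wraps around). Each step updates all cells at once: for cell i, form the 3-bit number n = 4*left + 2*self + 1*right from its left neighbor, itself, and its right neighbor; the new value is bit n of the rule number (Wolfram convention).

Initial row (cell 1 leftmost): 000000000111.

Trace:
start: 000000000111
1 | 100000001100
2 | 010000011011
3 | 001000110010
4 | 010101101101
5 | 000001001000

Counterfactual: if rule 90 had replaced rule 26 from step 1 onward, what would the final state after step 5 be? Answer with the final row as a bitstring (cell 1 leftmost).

(re-executing steps 1..5 under rule 90; state before step 1: 000000000111)
1 | 100000001101
2 | 110000011101
3 | 011000110101
4 | 011101110000
5 | 110101011000

110101011000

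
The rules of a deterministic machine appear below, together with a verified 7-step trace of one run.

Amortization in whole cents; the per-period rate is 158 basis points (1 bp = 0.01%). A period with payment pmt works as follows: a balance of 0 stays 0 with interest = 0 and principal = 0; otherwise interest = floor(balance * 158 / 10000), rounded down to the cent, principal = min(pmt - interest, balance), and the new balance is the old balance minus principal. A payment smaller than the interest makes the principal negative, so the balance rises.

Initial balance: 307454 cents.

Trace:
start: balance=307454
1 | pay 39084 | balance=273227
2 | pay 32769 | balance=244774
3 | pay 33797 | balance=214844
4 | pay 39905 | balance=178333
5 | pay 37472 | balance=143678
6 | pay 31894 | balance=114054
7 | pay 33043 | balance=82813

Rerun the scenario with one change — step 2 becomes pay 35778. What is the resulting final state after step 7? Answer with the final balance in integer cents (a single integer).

79558

(re-executing from step 2 with the substitution; state before step 2: balance=273227)
2 | pay 35778 | balance=241765
3 | pay 33797 | balance=211787
4 | pay 39905 | balance=175228
5 | pay 37472 | balance=140524
6 | pay 31894 | balance=110850
7 | pay 33043 | balance=79558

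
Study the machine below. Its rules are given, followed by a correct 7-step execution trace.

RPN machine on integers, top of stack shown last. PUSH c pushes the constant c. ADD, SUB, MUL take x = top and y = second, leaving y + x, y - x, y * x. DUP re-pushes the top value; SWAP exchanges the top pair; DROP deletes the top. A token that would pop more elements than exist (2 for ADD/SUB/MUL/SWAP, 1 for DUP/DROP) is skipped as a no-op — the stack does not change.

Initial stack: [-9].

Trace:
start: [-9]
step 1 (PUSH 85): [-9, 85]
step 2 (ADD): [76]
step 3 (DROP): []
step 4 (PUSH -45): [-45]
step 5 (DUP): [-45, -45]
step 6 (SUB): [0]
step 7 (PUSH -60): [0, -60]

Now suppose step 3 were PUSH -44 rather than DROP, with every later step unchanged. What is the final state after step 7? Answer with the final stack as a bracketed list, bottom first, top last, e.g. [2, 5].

[76, -44, 0, -60]

(re-executing from step 3 with the substitution; state before step 3: [76])
step 3 (PUSH -44): [76, -44]
step 4 (PUSH -45): [76, -44, -45]
step 5 (DUP): [76, -44, -45, -45]
step 6 (SUB): [76, -44, 0]
step 7 (PUSH -60): [76, -44, 0, -60]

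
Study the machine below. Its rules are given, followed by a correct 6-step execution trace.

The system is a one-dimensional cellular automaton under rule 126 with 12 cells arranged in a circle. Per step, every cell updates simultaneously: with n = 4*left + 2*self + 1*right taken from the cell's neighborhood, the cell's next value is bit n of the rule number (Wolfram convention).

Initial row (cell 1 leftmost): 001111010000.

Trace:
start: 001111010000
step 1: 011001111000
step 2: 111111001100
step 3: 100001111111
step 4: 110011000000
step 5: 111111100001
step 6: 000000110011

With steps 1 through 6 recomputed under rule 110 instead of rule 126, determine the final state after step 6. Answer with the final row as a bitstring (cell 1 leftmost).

(re-executing steps 1..6 under rule 110; state before step 1: 001111010000)
step 1: 011001110000
step 2: 111011010000
step 3: 101111110001
step 4: 111000010011
step 5: 001000110110
step 6: 011001111110

011001111110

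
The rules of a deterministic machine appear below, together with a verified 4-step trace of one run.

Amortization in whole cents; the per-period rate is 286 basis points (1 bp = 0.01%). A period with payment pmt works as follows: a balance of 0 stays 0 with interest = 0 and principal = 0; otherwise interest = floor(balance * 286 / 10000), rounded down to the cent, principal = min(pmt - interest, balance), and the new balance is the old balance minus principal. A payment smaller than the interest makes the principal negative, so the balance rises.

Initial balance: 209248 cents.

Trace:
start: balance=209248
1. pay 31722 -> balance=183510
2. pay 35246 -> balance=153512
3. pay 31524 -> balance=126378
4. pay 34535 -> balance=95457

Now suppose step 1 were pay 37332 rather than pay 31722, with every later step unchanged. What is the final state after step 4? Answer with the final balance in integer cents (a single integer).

89351

(re-executing from step 1 with the substitution; state before step 1: balance=209248)
1. pay 37332 -> balance=177900
2. pay 35246 -> balance=147741
3. pay 31524 -> balance=120442
4. pay 34535 -> balance=89351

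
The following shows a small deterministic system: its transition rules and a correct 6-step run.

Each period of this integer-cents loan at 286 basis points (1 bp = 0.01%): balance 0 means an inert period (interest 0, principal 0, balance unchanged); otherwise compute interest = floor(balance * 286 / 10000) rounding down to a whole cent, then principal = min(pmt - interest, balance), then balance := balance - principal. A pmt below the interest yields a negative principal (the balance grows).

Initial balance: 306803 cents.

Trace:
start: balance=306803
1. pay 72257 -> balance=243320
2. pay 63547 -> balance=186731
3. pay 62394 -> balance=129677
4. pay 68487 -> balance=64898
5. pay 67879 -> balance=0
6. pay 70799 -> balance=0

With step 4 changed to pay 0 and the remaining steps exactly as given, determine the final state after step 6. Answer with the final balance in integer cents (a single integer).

503

(re-executing from step 4 with the substitution; state before step 4: balance=129677)
4. pay 0 -> balance=133385
5. pay 67879 -> balance=69320
6. pay 70799 -> balance=503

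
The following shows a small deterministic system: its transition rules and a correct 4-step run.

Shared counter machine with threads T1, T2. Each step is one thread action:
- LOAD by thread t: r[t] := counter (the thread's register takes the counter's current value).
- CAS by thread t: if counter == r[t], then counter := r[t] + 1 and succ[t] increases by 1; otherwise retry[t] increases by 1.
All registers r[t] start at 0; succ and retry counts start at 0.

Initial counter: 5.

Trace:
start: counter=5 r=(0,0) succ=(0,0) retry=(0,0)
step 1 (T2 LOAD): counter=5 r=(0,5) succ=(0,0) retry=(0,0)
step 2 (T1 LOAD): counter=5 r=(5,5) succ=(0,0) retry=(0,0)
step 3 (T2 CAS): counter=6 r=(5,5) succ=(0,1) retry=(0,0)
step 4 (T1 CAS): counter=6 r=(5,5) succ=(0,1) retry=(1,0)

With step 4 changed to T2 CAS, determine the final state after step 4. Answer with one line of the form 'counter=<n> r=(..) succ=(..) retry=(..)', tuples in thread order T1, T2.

counter=6 r=(5,5) succ=(0,1) retry=(0,1)

(re-executing from step 4 with the substitution; state before step 4: counter=6 r=(5,5) succ=(0,1) retry=(0,0))
step 4 (T2 CAS): counter=6 r=(5,5) succ=(0,1) retry=(0,1)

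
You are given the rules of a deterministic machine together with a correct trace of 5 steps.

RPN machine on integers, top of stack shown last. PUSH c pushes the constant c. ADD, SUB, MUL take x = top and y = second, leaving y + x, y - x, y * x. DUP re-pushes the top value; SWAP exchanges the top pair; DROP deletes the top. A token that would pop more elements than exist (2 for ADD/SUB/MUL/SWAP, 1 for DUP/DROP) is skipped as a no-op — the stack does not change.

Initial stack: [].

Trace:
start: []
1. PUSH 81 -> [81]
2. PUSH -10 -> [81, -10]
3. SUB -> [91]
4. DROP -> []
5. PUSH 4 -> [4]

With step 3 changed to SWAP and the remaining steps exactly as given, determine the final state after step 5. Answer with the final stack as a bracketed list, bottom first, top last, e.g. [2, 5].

(re-executing from step 3 with the substitution; state before step 3: [81, -10])
3. SWAP -> [-10, 81]
4. DROP -> [-10]
5. PUSH 4 -> [-10, 4]

[-10, 4]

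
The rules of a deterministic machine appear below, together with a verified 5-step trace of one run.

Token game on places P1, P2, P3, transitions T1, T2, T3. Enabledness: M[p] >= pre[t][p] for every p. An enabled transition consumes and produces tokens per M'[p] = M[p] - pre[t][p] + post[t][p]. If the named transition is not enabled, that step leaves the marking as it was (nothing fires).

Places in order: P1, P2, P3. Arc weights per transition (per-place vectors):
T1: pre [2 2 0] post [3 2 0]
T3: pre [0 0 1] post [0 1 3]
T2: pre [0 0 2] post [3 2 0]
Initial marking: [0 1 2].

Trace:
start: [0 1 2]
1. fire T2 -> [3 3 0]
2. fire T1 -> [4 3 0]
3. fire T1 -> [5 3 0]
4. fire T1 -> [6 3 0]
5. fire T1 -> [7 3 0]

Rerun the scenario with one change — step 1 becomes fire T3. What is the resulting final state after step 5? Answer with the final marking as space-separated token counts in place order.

0 2 4

(re-executing from step 1 with the substitution; state before step 1: [0 1 2])
1. fire T3 -> [0 2 4]
2. fire T1 -> [0 2 4]
3. fire T1 -> [0 2 4]
4. fire T1 -> [0 2 4]
5. fire T1 -> [0 2 4]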